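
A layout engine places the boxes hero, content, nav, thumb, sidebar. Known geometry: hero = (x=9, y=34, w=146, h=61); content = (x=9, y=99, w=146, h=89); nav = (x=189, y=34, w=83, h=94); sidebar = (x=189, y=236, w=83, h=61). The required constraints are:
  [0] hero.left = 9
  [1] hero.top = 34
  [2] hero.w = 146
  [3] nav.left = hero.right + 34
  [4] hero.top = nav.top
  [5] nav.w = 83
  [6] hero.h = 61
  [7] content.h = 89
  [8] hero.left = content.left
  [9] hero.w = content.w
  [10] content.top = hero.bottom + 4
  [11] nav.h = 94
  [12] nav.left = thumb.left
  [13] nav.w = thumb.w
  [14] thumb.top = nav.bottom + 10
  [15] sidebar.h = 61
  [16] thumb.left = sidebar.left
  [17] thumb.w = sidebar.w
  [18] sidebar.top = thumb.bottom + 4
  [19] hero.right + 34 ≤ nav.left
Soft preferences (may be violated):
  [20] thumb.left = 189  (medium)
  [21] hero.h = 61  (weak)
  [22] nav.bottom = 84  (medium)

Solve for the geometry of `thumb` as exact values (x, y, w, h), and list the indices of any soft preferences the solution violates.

thumb = (x=189, y=138, w=83, h=94)
violated soft preferences: 22

1. thumb.x = 189  [nav.left = thumb.left]
2. thumb.w = 83  [nav.w = thumb.w]
3. thumb.y = 138  [thumb.top = nav.bottom + 10]
4. thumb.h = 94  [sidebar.top = thumb.bottom + 4]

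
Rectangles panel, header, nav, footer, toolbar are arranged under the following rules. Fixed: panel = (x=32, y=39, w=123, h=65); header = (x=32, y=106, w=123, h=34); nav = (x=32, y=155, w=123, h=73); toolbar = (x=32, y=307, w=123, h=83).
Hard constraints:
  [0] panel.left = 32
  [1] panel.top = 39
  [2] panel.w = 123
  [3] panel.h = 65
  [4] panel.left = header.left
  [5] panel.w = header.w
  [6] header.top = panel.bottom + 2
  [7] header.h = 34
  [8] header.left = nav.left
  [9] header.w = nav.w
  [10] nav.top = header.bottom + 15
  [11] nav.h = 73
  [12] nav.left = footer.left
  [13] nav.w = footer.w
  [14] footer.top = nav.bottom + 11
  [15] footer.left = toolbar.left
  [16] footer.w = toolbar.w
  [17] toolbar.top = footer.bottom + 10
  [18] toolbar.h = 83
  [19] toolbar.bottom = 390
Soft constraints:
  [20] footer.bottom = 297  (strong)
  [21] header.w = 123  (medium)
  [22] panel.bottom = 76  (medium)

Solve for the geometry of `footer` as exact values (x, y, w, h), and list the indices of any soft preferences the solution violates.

1. footer.x = 32  [nav.left = footer.left]
2. footer.w = 123  [nav.w = footer.w]
3. footer.y = 239  [footer.top = nav.bottom + 11]
4. footer.h = 58  [toolbar.top = footer.bottom + 10]

footer = (x=32, y=239, w=123, h=58)
violated soft preferences: 22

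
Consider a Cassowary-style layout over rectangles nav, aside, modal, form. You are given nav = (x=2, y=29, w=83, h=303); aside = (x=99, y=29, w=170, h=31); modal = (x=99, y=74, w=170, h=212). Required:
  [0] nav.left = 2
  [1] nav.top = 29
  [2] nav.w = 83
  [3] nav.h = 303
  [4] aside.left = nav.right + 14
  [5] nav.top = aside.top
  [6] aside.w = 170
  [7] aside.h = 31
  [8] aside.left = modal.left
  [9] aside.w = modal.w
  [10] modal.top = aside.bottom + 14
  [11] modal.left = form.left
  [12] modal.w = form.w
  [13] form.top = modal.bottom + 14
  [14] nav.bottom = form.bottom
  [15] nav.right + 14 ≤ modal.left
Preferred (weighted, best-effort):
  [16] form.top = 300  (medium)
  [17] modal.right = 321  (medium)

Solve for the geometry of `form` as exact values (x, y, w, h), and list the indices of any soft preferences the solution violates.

1. form.x = 99  [modal.left = form.left]
2. form.w = 170  [modal.w = form.w]
3. form.y = 300  [form.top = modal.bottom + 14]
4. form.h = 32  [nav.bottom = form.bottom]

form = (x=99, y=300, w=170, h=32)
violated soft preferences: 17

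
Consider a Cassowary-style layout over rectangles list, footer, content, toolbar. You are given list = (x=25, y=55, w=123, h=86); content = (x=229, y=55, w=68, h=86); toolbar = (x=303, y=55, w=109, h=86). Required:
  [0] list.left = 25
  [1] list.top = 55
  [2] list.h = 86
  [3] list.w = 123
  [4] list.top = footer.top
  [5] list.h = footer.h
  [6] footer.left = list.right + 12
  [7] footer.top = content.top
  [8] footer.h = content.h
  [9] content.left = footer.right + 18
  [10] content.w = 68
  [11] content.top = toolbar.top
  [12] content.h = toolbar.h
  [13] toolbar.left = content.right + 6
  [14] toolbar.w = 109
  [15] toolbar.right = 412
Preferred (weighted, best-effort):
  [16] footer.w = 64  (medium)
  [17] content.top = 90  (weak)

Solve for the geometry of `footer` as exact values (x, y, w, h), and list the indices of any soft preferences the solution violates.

1. footer.y = 55  [list.top = footer.top]
2. footer.h = 86  [list.h = footer.h]
3. footer.x = 160  [footer.left = list.right + 12]
4. footer.w = 51  [content.left = footer.right + 18]

footer = (x=160, y=55, w=51, h=86)
violated soft preferences: 16, 17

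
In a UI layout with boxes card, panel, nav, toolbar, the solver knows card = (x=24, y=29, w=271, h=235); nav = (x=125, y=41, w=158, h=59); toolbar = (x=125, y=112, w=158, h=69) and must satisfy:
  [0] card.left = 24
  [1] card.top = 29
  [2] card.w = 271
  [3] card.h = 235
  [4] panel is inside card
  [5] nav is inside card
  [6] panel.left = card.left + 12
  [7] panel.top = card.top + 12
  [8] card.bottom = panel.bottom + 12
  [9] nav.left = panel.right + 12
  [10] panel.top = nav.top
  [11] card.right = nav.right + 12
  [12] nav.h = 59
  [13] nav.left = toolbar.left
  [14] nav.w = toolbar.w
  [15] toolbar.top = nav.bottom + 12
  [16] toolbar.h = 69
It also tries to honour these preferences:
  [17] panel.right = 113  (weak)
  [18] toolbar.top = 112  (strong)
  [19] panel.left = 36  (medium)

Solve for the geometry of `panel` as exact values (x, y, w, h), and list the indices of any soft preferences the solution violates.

panel = (x=36, y=41, w=77, h=211)
violated soft preferences: none

1. panel.x = 36  [panel.left = card.left + 12]
2. panel.y = 41  [panel.top = card.top + 12]
3. panel.h = 211  [card.bottom = panel.bottom + 12]
4. panel.w = 77  [nav.left = panel.right + 12]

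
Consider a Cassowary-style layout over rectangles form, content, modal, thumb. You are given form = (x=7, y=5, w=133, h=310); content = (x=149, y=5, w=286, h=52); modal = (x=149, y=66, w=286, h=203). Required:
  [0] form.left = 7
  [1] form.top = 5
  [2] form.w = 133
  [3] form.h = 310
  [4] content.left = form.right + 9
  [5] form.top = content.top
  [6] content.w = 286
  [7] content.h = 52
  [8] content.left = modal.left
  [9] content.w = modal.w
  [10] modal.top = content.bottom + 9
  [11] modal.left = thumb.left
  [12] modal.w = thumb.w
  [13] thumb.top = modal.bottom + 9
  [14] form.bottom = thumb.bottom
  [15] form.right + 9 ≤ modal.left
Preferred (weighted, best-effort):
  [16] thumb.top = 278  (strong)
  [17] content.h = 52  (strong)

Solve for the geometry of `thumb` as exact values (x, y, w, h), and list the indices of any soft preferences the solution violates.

1. thumb.x = 149  [modal.left = thumb.left]
2. thumb.w = 286  [modal.w = thumb.w]
3. thumb.y = 278  [thumb.top = modal.bottom + 9]
4. thumb.h = 37  [form.bottom = thumb.bottom]

thumb = (x=149, y=278, w=286, h=37)
violated soft preferences: none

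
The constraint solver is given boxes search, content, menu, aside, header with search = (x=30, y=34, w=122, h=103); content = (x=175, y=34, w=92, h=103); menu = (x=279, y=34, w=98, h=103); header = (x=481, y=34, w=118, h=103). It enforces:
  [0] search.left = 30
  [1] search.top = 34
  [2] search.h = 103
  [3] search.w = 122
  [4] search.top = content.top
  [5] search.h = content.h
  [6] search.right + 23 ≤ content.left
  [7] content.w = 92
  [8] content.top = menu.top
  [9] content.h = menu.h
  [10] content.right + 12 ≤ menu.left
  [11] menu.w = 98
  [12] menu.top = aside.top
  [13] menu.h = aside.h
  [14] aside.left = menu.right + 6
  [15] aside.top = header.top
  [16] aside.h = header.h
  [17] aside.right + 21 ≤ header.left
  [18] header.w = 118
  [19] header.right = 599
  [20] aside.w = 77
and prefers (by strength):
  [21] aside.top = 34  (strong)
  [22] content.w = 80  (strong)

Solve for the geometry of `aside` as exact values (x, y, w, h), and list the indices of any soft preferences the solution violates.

1. aside.y = 34  [menu.top = aside.top]
2. aside.h = 103  [menu.h = aside.h]
3. aside.x = 383  [aside.left = menu.right + 6]
4. aside.w = 77  [aside.w = 77]

aside = (x=383, y=34, w=77, h=103)
violated soft preferences: 22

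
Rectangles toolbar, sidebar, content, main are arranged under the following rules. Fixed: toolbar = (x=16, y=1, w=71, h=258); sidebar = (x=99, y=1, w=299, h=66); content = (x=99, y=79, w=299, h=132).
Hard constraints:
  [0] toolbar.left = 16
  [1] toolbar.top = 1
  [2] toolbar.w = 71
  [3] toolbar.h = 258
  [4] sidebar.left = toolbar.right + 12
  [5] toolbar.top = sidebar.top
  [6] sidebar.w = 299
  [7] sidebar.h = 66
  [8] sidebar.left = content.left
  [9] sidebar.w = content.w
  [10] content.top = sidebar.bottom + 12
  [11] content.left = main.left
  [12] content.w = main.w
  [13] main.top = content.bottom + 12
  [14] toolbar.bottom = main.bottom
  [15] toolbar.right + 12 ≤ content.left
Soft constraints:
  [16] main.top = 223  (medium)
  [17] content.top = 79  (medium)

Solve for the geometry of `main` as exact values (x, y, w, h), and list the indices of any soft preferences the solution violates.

main = (x=99, y=223, w=299, h=36)
violated soft preferences: none

1. main.x = 99  [content.left = main.left]
2. main.w = 299  [content.w = main.w]
3. main.y = 223  [main.top = content.bottom + 12]
4. main.h = 36  [toolbar.bottom = main.bottom]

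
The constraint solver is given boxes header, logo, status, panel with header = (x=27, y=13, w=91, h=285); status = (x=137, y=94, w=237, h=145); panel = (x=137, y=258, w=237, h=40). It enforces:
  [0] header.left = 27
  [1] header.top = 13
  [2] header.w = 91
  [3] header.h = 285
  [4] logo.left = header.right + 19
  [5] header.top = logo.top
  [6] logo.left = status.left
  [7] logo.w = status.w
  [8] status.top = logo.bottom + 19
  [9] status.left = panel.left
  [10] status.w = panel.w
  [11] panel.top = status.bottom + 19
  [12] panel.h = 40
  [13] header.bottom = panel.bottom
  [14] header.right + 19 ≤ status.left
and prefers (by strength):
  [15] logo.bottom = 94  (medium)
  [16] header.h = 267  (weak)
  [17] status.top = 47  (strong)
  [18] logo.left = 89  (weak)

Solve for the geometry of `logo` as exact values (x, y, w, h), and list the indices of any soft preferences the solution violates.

logo = (x=137, y=13, w=237, h=62)
violated soft preferences: 15, 16, 17, 18

1. logo.x = 137  [logo.left = header.right + 19]
2. logo.y = 13  [header.top = logo.top]
3. logo.w = 237  [logo.w = status.w]
4. logo.h = 62  [status.top = logo.bottom + 19]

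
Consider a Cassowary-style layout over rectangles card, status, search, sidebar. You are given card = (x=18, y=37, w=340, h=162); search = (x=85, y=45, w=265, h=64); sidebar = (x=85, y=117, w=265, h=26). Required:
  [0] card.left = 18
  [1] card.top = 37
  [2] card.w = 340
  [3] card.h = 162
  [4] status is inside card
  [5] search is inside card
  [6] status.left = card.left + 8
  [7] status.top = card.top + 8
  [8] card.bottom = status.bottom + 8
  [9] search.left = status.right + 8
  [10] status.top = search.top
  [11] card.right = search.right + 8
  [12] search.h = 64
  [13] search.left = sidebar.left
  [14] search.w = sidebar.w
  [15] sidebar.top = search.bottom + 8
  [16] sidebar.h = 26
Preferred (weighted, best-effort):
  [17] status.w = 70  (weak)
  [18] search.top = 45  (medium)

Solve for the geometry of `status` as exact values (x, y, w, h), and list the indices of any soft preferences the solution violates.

1. status.x = 26  [status.left = card.left + 8]
2. status.y = 45  [status.top = card.top + 8]
3. status.h = 146  [card.bottom = status.bottom + 8]
4. status.w = 51  [search.left = status.right + 8]

status = (x=26, y=45, w=51, h=146)
violated soft preferences: 17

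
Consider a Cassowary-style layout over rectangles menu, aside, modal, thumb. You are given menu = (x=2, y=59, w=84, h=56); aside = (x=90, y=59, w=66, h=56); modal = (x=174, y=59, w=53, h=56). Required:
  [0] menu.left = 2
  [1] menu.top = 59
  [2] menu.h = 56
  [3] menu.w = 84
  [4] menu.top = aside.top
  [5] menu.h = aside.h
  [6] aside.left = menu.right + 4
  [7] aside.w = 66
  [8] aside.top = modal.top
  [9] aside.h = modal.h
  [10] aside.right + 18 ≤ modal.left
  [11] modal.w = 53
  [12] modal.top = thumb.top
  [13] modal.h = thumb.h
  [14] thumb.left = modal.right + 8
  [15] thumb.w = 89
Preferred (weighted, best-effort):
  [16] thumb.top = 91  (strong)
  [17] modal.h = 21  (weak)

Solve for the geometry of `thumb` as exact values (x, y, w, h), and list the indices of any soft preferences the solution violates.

1. thumb.y = 59  [modal.top = thumb.top]
2. thumb.h = 56  [modal.h = thumb.h]
3. thumb.x = 235  [thumb.left = modal.right + 8]
4. thumb.w = 89  [thumb.w = 89]

thumb = (x=235, y=59, w=89, h=56)
violated soft preferences: 16, 17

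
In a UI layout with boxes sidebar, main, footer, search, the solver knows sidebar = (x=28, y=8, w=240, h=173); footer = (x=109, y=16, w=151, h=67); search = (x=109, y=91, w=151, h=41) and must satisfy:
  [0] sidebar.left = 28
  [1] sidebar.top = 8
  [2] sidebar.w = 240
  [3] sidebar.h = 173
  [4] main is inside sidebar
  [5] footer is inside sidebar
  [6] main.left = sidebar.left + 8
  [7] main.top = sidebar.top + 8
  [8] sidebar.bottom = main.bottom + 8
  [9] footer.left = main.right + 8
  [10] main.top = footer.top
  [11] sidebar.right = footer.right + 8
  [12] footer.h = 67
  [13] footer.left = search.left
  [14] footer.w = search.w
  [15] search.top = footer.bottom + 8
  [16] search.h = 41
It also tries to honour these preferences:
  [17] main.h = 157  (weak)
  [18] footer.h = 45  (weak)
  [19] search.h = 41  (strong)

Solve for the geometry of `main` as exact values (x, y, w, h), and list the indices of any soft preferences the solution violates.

1. main.x = 36  [main.left = sidebar.left + 8]
2. main.y = 16  [main.top = sidebar.top + 8]
3. main.h = 157  [sidebar.bottom = main.bottom + 8]
4. main.w = 65  [footer.left = main.right + 8]

main = (x=36, y=16, w=65, h=157)
violated soft preferences: 18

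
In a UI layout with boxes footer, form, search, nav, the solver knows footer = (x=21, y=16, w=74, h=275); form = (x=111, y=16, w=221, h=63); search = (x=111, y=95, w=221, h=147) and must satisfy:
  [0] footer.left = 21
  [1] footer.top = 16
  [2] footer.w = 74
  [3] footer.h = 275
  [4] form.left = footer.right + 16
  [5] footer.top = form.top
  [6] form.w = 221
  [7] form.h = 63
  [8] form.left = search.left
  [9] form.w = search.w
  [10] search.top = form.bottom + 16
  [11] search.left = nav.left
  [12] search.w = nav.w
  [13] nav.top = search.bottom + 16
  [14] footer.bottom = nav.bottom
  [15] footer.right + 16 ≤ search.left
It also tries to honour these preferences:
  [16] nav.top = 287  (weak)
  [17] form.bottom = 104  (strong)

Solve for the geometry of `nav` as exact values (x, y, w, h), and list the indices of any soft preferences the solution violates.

1. nav.x = 111  [search.left = nav.left]
2. nav.w = 221  [search.w = nav.w]
3. nav.y = 258  [nav.top = search.bottom + 16]
4. nav.h = 33  [footer.bottom = nav.bottom]

nav = (x=111, y=258, w=221, h=33)
violated soft preferences: 16, 17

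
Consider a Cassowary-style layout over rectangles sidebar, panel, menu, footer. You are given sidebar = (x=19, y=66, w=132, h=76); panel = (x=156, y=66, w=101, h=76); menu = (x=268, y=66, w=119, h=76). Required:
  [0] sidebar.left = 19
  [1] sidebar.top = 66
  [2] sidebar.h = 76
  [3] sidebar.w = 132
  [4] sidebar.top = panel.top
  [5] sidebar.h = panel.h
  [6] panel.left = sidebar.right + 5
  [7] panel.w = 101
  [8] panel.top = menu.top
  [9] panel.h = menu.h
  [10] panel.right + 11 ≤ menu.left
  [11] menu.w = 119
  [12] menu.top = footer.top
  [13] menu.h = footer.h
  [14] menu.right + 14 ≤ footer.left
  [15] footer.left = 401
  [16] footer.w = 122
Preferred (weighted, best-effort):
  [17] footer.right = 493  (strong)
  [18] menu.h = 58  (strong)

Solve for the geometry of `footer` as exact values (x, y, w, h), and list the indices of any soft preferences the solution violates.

footer = (x=401, y=66, w=122, h=76)
violated soft preferences: 17, 18

1. footer.y = 66  [menu.top = footer.top]
2. footer.h = 76  [menu.h = footer.h]
3. footer.x = 401  [footer.left = 401]
4. footer.w = 122  [footer.w = 122]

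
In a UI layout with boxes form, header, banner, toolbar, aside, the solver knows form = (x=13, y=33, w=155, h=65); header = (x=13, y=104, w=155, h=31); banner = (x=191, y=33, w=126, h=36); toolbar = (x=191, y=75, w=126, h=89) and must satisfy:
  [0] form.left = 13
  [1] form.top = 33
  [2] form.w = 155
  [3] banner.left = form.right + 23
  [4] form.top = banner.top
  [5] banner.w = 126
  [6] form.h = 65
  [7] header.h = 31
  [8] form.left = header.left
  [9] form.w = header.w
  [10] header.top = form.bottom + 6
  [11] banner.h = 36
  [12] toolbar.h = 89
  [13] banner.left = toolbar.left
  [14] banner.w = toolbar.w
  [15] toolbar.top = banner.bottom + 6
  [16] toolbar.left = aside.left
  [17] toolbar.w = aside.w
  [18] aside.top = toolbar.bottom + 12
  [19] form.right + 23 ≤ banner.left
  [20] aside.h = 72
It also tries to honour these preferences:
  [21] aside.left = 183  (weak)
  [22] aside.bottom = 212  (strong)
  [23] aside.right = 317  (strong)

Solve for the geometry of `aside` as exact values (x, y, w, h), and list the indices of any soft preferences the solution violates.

aside = (x=191, y=176, w=126, h=72)
violated soft preferences: 21, 22

1. aside.x = 191  [toolbar.left = aside.left]
2. aside.w = 126  [toolbar.w = aside.w]
3. aside.y = 176  [aside.top = toolbar.bottom + 12]
4. aside.h = 72  [aside.h = 72]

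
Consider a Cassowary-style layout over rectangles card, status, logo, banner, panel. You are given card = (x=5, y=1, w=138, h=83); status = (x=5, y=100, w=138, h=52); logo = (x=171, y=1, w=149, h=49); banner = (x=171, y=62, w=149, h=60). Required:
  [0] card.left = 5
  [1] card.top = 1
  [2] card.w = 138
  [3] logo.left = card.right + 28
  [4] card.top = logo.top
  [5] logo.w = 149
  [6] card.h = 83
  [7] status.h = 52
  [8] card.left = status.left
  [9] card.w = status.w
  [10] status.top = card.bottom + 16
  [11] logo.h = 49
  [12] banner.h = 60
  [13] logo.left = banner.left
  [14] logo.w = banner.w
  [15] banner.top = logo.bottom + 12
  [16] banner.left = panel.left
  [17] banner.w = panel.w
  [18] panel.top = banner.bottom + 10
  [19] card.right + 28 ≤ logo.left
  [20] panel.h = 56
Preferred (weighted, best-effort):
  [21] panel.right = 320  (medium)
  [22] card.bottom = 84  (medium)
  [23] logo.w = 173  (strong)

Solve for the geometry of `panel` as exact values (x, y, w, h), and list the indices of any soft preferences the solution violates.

panel = (x=171, y=132, w=149, h=56)
violated soft preferences: 23

1. panel.x = 171  [banner.left = panel.left]
2. panel.w = 149  [banner.w = panel.w]
3. panel.y = 132  [panel.top = banner.bottom + 10]
4. panel.h = 56  [panel.h = 56]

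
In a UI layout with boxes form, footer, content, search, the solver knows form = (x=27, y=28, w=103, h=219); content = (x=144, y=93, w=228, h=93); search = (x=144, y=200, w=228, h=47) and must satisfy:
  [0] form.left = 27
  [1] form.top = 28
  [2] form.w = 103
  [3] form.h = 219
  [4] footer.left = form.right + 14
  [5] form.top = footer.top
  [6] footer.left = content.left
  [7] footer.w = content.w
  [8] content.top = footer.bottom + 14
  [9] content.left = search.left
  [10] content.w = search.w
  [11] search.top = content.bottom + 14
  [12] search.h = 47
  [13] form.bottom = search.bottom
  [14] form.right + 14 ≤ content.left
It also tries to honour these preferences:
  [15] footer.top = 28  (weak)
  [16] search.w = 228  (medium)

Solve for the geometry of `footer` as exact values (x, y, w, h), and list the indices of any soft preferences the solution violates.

footer = (x=144, y=28, w=228, h=51)
violated soft preferences: none

1. footer.x = 144  [footer.left = form.right + 14]
2. footer.y = 28  [form.top = footer.top]
3. footer.w = 228  [footer.w = content.w]
4. footer.h = 51  [content.top = footer.bottom + 14]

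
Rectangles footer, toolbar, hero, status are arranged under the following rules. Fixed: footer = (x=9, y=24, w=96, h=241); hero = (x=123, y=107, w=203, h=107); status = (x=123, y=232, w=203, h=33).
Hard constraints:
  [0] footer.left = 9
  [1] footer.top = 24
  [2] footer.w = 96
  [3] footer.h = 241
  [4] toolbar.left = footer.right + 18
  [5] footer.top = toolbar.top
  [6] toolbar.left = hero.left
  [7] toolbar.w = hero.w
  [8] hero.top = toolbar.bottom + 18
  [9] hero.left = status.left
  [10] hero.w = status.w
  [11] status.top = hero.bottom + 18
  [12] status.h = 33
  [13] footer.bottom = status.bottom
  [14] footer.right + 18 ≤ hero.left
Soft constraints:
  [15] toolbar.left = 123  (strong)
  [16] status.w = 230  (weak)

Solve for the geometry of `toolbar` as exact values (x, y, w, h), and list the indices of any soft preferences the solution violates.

toolbar = (x=123, y=24, w=203, h=65)
violated soft preferences: 16

1. toolbar.x = 123  [toolbar.left = footer.right + 18]
2. toolbar.y = 24  [footer.top = toolbar.top]
3. toolbar.w = 203  [toolbar.w = hero.w]
4. toolbar.h = 65  [hero.top = toolbar.bottom + 18]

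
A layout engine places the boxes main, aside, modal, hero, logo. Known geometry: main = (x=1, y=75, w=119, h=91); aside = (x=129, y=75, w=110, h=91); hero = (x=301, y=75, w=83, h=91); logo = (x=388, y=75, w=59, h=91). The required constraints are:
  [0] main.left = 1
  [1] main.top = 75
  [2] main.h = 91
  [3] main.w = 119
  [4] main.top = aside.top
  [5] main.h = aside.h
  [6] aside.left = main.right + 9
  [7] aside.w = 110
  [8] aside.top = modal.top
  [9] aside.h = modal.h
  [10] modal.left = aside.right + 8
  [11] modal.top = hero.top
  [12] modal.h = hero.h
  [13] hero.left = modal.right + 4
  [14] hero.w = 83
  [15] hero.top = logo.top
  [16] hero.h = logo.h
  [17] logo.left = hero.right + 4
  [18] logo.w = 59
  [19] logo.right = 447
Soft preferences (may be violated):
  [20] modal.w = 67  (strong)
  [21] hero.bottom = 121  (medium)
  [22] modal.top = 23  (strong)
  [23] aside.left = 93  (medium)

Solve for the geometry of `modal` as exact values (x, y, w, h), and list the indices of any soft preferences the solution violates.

modal = (x=247, y=75, w=50, h=91)
violated soft preferences: 20, 21, 22, 23

1. modal.y = 75  [aside.top = modal.top]
2. modal.h = 91  [aside.h = modal.h]
3. modal.x = 247  [modal.left = aside.right + 8]
4. modal.w = 50  [hero.left = modal.right + 4]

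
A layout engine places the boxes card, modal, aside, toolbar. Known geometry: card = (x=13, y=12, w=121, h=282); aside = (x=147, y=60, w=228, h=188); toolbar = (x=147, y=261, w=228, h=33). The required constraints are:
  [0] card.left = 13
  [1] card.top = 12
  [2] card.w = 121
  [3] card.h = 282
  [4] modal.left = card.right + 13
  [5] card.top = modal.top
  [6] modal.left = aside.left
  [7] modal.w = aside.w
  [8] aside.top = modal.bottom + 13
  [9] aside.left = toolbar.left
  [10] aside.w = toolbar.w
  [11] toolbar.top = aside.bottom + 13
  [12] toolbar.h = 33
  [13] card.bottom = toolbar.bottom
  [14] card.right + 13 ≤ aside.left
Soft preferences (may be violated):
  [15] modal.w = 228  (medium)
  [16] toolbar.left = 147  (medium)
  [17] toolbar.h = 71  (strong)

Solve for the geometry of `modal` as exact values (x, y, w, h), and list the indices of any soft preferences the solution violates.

modal = (x=147, y=12, w=228, h=35)
violated soft preferences: 17

1. modal.x = 147  [modal.left = card.right + 13]
2. modal.y = 12  [card.top = modal.top]
3. modal.w = 228  [modal.w = aside.w]
4. modal.h = 35  [aside.top = modal.bottom + 13]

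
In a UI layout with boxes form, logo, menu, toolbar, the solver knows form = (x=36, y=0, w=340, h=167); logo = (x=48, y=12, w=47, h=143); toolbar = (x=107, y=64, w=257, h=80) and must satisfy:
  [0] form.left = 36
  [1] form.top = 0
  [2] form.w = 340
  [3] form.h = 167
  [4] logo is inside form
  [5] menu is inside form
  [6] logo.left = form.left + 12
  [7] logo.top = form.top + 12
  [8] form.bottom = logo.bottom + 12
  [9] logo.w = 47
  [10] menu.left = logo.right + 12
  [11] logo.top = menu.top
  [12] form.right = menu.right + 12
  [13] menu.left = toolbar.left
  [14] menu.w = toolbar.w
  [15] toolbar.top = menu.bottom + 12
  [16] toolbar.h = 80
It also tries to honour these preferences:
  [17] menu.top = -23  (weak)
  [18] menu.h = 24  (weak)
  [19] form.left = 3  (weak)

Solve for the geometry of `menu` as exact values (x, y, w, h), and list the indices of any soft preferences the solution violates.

menu = (x=107, y=12, w=257, h=40)
violated soft preferences: 17, 18, 19

1. menu.x = 107  [menu.left = logo.right + 12]
2. menu.y = 12  [logo.top = menu.top]
3. menu.w = 257  [form.right = menu.right + 12]
4. menu.h = 40  [toolbar.top = menu.bottom + 12]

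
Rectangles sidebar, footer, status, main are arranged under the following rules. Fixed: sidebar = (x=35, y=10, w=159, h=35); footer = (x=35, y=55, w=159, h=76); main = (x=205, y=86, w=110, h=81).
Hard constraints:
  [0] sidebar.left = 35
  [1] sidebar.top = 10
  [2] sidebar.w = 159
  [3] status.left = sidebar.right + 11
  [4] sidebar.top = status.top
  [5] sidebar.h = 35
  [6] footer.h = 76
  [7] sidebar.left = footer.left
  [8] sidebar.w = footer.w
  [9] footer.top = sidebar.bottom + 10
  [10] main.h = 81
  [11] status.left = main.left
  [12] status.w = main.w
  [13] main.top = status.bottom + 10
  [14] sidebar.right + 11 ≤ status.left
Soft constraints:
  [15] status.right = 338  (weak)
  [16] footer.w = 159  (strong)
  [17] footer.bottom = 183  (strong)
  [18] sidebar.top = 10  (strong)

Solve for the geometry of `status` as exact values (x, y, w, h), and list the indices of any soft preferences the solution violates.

status = (x=205, y=10, w=110, h=66)
violated soft preferences: 15, 17

1. status.x = 205  [status.left = sidebar.right + 11]
2. status.y = 10  [sidebar.top = status.top]
3. status.w = 110  [status.w = main.w]
4. status.h = 66  [main.top = status.bottom + 10]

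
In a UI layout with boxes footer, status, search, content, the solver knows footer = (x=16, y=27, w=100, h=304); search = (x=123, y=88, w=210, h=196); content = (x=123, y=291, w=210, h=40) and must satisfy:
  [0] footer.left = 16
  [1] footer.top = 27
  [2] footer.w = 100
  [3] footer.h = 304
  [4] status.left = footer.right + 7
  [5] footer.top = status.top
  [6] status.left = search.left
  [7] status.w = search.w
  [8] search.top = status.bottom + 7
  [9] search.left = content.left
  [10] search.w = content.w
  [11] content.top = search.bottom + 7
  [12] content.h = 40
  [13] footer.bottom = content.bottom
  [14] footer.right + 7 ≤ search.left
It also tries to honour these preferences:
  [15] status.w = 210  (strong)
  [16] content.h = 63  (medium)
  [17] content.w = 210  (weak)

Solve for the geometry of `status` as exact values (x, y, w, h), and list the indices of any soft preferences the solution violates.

status = (x=123, y=27, w=210, h=54)
violated soft preferences: 16

1. status.x = 123  [status.left = footer.right + 7]
2. status.y = 27  [footer.top = status.top]
3. status.w = 210  [status.w = search.w]
4. status.h = 54  [search.top = status.bottom + 7]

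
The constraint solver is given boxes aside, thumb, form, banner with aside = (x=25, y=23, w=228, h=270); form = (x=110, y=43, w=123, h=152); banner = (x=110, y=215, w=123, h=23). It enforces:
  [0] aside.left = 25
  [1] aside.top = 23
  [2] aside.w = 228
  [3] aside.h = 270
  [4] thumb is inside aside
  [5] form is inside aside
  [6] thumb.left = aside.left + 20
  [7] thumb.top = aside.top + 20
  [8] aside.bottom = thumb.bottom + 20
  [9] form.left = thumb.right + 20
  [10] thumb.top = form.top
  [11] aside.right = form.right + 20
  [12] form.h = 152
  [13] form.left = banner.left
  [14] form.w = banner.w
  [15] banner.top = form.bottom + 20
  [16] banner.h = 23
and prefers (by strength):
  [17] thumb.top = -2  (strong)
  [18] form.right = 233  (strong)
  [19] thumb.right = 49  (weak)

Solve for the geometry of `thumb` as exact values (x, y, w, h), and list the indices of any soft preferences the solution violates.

1. thumb.x = 45  [thumb.left = aside.left + 20]
2. thumb.y = 43  [thumb.top = aside.top + 20]
3. thumb.h = 230  [aside.bottom = thumb.bottom + 20]
4. thumb.w = 45  [form.left = thumb.right + 20]

thumb = (x=45, y=43, w=45, h=230)
violated soft preferences: 17, 19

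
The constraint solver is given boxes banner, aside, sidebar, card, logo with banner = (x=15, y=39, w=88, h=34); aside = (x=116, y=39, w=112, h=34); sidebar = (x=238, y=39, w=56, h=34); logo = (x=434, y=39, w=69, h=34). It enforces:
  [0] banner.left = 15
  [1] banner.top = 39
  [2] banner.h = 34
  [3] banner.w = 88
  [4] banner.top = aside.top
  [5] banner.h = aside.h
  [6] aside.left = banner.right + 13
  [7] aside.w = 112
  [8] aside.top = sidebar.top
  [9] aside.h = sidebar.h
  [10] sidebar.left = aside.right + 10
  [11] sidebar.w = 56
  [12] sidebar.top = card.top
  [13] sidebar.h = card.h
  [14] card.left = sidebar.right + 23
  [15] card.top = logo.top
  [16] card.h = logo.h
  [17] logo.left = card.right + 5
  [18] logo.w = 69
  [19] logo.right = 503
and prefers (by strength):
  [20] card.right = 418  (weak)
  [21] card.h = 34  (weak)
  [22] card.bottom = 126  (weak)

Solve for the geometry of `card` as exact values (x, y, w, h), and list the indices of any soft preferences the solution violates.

1. card.y = 39  [sidebar.top = card.top]
2. card.h = 34  [sidebar.h = card.h]
3. card.x = 317  [card.left = sidebar.right + 23]
4. card.w = 112  [logo.left = card.right + 5]

card = (x=317, y=39, w=112, h=34)
violated soft preferences: 20, 22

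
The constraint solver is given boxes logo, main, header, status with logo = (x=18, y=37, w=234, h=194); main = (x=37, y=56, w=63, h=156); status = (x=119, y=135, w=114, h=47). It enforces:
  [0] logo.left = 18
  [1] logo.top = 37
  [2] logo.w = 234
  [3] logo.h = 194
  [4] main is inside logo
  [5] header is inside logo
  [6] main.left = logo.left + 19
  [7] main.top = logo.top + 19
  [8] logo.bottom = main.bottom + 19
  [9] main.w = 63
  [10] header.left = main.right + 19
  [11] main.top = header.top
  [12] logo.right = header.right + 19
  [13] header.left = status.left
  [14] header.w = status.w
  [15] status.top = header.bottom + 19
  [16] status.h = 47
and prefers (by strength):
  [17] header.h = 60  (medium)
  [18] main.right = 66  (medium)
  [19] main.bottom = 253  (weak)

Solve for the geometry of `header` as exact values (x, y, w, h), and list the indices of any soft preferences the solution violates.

header = (x=119, y=56, w=114, h=60)
violated soft preferences: 18, 19

1. header.x = 119  [header.left = main.right + 19]
2. header.y = 56  [main.top = header.top]
3. header.w = 114  [logo.right = header.right + 19]
4. header.h = 60  [status.top = header.bottom + 19]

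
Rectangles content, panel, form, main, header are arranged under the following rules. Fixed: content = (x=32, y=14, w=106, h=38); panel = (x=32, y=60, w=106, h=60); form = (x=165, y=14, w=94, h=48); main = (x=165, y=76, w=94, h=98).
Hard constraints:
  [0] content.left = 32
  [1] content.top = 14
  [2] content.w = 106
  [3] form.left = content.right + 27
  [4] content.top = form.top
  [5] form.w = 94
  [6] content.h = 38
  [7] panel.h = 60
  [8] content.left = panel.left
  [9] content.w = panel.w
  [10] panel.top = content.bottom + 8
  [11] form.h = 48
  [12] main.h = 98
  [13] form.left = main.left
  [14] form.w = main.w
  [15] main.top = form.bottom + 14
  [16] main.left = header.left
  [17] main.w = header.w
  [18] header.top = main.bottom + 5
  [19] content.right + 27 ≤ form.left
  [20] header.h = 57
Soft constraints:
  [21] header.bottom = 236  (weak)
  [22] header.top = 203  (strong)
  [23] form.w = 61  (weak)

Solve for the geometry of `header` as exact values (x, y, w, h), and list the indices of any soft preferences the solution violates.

1. header.x = 165  [main.left = header.left]
2. header.w = 94  [main.w = header.w]
3. header.y = 179  [header.top = main.bottom + 5]
4. header.h = 57  [header.h = 57]

header = (x=165, y=179, w=94, h=57)
violated soft preferences: 22, 23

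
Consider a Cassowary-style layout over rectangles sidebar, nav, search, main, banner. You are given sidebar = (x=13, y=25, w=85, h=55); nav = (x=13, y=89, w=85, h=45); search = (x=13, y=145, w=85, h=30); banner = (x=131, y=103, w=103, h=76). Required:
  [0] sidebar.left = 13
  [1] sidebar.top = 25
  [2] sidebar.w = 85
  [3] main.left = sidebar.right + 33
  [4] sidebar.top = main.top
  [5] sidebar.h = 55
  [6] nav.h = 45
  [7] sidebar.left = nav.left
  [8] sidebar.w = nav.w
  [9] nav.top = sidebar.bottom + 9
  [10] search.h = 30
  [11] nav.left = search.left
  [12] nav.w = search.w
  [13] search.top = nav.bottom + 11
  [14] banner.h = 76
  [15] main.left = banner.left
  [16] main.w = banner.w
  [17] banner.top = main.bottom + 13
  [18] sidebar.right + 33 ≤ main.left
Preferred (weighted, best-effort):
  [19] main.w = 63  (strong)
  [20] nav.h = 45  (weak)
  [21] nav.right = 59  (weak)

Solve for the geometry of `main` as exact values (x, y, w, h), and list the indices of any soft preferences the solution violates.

main = (x=131, y=25, w=103, h=65)
violated soft preferences: 19, 21

1. main.x = 131  [main.left = sidebar.right + 33]
2. main.y = 25  [sidebar.top = main.top]
3. main.w = 103  [main.w = banner.w]
4. main.h = 65  [banner.top = main.bottom + 13]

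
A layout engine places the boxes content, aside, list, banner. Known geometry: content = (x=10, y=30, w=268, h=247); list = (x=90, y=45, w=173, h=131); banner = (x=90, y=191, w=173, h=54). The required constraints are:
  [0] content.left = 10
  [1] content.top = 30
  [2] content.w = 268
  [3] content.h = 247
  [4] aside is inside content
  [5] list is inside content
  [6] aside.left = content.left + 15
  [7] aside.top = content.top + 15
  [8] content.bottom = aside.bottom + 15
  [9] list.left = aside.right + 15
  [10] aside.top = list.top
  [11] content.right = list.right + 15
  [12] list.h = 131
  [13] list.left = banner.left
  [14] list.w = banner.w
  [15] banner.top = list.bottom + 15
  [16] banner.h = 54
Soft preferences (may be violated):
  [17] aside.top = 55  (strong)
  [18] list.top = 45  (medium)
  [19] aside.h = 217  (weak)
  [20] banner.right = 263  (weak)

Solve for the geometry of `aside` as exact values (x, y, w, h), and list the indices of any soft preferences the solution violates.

1. aside.x = 25  [aside.left = content.left + 15]
2. aside.y = 45  [aside.top = content.top + 15]
3. aside.h = 217  [content.bottom = aside.bottom + 15]
4. aside.w = 50  [list.left = aside.right + 15]

aside = (x=25, y=45, w=50, h=217)
violated soft preferences: 17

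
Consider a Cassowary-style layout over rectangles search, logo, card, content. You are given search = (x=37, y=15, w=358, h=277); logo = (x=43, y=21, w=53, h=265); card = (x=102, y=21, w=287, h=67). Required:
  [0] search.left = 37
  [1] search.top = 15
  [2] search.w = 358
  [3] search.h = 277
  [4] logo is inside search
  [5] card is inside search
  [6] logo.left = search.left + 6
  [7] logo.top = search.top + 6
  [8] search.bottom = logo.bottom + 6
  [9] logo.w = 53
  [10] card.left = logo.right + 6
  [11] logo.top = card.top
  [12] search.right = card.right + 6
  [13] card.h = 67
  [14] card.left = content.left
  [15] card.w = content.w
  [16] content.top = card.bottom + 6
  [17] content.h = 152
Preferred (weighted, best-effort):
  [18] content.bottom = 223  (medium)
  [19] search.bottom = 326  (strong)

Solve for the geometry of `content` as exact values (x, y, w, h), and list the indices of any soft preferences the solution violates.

1. content.x = 102  [card.left = content.left]
2. content.w = 287  [card.w = content.w]
3. content.y = 94  [content.top = card.bottom + 6]
4. content.h = 152  [content.h = 152]

content = (x=102, y=94, w=287, h=152)
violated soft preferences: 18, 19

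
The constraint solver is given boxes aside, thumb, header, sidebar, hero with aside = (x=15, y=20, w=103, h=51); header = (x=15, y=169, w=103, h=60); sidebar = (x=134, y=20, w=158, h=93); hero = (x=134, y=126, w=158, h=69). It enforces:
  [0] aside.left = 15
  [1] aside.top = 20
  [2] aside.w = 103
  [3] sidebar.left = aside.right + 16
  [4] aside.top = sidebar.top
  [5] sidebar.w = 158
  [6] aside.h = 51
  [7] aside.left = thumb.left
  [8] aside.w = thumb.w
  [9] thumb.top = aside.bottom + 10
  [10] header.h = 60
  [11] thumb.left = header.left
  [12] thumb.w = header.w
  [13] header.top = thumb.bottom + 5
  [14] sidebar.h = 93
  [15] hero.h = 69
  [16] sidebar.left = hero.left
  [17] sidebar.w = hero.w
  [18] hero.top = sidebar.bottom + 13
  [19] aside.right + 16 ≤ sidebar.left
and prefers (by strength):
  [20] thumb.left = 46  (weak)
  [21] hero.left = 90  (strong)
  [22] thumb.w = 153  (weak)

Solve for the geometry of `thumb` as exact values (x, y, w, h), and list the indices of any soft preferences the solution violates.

thumb = (x=15, y=81, w=103, h=83)
violated soft preferences: 20, 21, 22

1. thumb.x = 15  [aside.left = thumb.left]
2. thumb.w = 103  [aside.w = thumb.w]
3. thumb.y = 81  [thumb.top = aside.bottom + 10]
4. thumb.h = 83  [header.top = thumb.bottom + 5]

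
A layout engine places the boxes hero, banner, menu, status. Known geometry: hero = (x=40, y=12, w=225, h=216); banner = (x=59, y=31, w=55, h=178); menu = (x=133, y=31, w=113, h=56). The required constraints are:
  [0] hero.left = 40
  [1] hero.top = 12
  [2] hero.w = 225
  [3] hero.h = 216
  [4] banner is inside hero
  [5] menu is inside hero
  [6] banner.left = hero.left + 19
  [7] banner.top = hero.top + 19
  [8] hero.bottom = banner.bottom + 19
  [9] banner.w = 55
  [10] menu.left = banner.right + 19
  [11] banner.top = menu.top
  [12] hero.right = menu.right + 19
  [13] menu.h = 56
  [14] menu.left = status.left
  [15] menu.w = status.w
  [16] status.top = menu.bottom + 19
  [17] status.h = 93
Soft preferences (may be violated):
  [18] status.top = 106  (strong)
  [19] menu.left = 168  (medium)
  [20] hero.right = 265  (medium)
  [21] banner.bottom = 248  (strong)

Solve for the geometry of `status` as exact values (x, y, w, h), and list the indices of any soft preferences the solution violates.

1. status.x = 133  [menu.left = status.left]
2. status.w = 113  [menu.w = status.w]
3. status.y = 106  [status.top = menu.bottom + 19]
4. status.h = 93  [status.h = 93]

status = (x=133, y=106, w=113, h=93)
violated soft preferences: 19, 21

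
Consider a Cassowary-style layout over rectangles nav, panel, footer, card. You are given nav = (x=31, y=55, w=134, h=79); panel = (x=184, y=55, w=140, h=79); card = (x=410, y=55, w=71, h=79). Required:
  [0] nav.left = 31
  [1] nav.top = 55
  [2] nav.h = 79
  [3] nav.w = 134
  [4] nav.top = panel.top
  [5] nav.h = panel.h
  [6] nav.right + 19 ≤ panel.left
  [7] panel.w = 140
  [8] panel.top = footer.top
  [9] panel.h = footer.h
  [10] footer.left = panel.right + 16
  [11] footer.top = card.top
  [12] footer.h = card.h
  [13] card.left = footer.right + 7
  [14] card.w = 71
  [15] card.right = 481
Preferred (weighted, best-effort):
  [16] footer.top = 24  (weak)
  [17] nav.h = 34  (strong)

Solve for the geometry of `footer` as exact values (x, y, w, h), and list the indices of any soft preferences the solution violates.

1. footer.y = 55  [panel.top = footer.top]
2. footer.h = 79  [panel.h = footer.h]
3. footer.x = 340  [footer.left = panel.right + 16]
4. footer.w = 63  [card.left = footer.right + 7]

footer = (x=340, y=55, w=63, h=79)
violated soft preferences: 16, 17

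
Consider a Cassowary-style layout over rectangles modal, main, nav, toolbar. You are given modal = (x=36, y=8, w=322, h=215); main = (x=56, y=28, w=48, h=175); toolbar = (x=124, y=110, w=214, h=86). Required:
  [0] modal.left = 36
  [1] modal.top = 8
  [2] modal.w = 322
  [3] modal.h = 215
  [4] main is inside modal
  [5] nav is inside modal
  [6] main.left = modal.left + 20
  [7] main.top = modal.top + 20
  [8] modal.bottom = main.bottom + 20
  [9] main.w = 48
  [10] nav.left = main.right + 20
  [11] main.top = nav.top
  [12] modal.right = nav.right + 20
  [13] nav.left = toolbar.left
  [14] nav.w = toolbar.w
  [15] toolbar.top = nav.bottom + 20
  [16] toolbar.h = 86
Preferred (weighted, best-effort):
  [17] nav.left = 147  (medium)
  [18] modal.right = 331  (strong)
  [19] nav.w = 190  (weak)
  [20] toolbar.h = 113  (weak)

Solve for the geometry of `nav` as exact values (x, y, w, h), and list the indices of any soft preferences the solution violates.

nav = (x=124, y=28, w=214, h=62)
violated soft preferences: 17, 18, 19, 20

1. nav.x = 124  [nav.left = main.right + 20]
2. nav.y = 28  [main.top = nav.top]
3. nav.w = 214  [modal.right = nav.right + 20]
4. nav.h = 62  [toolbar.top = nav.bottom + 20]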